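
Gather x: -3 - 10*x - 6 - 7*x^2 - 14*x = -7*x^2 - 24*x - 9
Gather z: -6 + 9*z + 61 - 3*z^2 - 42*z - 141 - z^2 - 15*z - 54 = -4*z^2 - 48*z - 140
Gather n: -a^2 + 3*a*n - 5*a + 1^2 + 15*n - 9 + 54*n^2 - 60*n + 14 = -a^2 - 5*a + 54*n^2 + n*(3*a - 45) + 6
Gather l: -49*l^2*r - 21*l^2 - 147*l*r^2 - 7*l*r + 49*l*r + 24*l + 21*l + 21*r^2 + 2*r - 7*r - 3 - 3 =l^2*(-49*r - 21) + l*(-147*r^2 + 42*r + 45) + 21*r^2 - 5*r - 6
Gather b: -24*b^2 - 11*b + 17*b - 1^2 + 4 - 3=-24*b^2 + 6*b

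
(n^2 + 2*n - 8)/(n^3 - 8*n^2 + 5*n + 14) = (n + 4)/(n^2 - 6*n - 7)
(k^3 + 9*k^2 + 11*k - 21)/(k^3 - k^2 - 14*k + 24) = (k^3 + 9*k^2 + 11*k - 21)/(k^3 - k^2 - 14*k + 24)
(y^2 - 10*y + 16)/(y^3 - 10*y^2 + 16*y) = 1/y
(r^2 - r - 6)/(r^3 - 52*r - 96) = (r - 3)/(r^2 - 2*r - 48)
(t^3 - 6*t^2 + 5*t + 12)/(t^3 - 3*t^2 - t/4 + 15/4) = 4*(t^2 - 7*t + 12)/(4*t^2 - 16*t + 15)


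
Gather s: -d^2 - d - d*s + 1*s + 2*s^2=-d^2 - d + 2*s^2 + s*(1 - d)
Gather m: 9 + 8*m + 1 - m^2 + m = -m^2 + 9*m + 10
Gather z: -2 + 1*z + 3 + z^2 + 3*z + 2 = z^2 + 4*z + 3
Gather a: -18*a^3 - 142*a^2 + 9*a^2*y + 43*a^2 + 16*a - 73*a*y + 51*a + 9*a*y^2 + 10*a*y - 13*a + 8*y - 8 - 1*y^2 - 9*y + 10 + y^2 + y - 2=-18*a^3 + a^2*(9*y - 99) + a*(9*y^2 - 63*y + 54)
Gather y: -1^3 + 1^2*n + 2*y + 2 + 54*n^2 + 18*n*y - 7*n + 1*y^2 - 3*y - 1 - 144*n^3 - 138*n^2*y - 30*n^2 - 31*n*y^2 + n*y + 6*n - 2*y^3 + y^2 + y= -144*n^3 + 24*n^2 - 2*y^3 + y^2*(2 - 31*n) + y*(-138*n^2 + 19*n)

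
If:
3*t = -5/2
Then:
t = -5/6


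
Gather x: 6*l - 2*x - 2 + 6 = 6*l - 2*x + 4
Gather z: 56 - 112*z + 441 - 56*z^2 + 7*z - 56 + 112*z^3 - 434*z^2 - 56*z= 112*z^3 - 490*z^2 - 161*z + 441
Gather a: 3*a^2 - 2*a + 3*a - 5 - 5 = 3*a^2 + a - 10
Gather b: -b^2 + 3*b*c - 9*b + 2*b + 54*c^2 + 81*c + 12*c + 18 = -b^2 + b*(3*c - 7) + 54*c^2 + 93*c + 18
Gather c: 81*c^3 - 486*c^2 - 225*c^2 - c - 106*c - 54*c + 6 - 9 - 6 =81*c^3 - 711*c^2 - 161*c - 9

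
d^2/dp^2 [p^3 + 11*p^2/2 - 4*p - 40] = 6*p + 11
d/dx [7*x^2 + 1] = 14*x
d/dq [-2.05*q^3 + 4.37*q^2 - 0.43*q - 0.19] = -6.15*q^2 + 8.74*q - 0.43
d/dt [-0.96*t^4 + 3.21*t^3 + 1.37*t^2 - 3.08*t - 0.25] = -3.84*t^3 + 9.63*t^2 + 2.74*t - 3.08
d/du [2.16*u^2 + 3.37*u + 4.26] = 4.32*u + 3.37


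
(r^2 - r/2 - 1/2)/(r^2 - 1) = (r + 1/2)/(r + 1)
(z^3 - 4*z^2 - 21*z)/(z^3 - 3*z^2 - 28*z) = (z + 3)/(z + 4)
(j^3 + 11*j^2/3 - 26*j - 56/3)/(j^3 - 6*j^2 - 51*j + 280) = (3*j^2 - 10*j - 8)/(3*(j^2 - 13*j + 40))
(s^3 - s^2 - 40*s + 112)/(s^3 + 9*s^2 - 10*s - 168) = (s - 4)/(s + 6)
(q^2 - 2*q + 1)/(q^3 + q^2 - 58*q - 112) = (q^2 - 2*q + 1)/(q^3 + q^2 - 58*q - 112)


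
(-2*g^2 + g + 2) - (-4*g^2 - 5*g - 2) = 2*g^2 + 6*g + 4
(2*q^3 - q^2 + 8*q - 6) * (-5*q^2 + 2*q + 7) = -10*q^5 + 9*q^4 - 28*q^3 + 39*q^2 + 44*q - 42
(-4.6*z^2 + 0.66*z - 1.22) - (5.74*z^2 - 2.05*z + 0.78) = -10.34*z^2 + 2.71*z - 2.0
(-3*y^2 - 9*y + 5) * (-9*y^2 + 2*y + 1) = 27*y^4 + 75*y^3 - 66*y^2 + y + 5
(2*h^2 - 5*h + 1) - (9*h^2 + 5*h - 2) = -7*h^2 - 10*h + 3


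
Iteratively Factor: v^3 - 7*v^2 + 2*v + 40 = (v + 2)*(v^2 - 9*v + 20) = (v - 5)*(v + 2)*(v - 4)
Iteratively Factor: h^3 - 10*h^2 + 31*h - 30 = (h - 2)*(h^2 - 8*h + 15) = (h - 5)*(h - 2)*(h - 3)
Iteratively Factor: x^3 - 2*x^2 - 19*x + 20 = (x - 5)*(x^2 + 3*x - 4) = (x - 5)*(x - 1)*(x + 4)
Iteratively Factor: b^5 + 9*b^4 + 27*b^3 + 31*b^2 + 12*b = (b + 4)*(b^4 + 5*b^3 + 7*b^2 + 3*b) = (b + 1)*(b + 4)*(b^3 + 4*b^2 + 3*b) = b*(b + 1)*(b + 4)*(b^2 + 4*b + 3) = b*(b + 1)^2*(b + 4)*(b + 3)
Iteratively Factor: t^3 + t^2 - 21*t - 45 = (t + 3)*(t^2 - 2*t - 15) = (t - 5)*(t + 3)*(t + 3)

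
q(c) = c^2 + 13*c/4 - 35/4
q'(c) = 2*c + 13/4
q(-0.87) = -10.82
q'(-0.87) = 1.51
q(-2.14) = -11.13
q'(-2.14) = -1.03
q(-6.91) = 16.54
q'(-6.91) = -10.57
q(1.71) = -0.27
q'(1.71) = 6.67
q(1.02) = -4.39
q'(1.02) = 5.29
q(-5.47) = 3.39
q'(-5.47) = -7.69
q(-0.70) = -10.54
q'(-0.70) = 1.85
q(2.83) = 8.46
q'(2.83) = 8.91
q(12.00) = 174.25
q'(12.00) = 27.25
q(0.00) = -8.75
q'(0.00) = 3.25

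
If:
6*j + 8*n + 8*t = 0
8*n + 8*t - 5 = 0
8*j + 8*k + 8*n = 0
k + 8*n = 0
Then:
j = -5/6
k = 20/21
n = -5/42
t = 125/168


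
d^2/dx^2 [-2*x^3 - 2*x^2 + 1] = -12*x - 4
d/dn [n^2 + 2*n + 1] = 2*n + 2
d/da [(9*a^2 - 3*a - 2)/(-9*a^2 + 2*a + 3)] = (-9*a^2 + 18*a - 5)/(81*a^4 - 36*a^3 - 50*a^2 + 12*a + 9)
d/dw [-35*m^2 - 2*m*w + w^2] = -2*m + 2*w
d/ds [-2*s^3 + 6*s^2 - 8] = 6*s*(2 - s)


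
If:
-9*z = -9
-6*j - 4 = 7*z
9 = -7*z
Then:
No Solution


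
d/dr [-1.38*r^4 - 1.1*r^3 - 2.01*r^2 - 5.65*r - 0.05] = -5.52*r^3 - 3.3*r^2 - 4.02*r - 5.65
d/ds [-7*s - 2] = -7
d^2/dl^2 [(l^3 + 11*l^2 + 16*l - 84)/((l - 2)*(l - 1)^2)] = 6*(5*l + 51)/(l^4 - 4*l^3 + 6*l^2 - 4*l + 1)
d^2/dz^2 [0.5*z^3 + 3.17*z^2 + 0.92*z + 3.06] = 3.0*z + 6.34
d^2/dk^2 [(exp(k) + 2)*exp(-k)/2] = exp(-k)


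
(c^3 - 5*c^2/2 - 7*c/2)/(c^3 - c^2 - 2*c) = (c - 7/2)/(c - 2)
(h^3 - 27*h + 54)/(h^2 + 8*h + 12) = (h^2 - 6*h + 9)/(h + 2)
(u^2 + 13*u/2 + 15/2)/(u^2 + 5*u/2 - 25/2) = (2*u + 3)/(2*u - 5)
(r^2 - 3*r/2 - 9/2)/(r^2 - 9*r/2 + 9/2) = (2*r + 3)/(2*r - 3)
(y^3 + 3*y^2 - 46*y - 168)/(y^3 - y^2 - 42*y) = (y + 4)/y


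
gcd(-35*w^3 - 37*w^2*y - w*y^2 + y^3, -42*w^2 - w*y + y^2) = -7*w + y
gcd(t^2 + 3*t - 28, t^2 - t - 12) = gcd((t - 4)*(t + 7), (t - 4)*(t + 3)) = t - 4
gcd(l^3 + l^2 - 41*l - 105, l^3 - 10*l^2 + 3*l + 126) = l^2 - 4*l - 21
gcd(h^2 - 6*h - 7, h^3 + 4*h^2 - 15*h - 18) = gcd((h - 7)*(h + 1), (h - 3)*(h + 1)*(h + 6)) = h + 1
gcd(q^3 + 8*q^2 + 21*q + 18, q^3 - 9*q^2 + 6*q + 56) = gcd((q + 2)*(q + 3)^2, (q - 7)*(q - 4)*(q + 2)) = q + 2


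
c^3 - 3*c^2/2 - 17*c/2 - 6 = (c - 4)*(c + 1)*(c + 3/2)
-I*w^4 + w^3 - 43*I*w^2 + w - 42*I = (w - 6*I)*(w - I)*(w + 7*I)*(-I*w + 1)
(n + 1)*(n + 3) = n^2 + 4*n + 3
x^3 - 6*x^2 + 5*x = x*(x - 5)*(x - 1)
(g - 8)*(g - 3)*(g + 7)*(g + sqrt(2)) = g^4 - 4*g^3 + sqrt(2)*g^3 - 53*g^2 - 4*sqrt(2)*g^2 - 53*sqrt(2)*g + 168*g + 168*sqrt(2)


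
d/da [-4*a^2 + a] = 1 - 8*a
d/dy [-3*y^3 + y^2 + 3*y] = -9*y^2 + 2*y + 3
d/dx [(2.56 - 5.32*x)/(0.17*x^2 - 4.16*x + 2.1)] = (0.9044*x^2 - 0.8704*x - 0.522399999999999)/(0.0289*x^4 - 1.4144*x^3 + 18.0196*x^2 - 17.472*x + 4.41)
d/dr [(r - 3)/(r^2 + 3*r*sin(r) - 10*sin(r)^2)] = (r^2 + 3*r*sin(r) + (3 - r)*(3*r*cos(r) + 2*r + 3*sin(r) - 10*sin(2*r)) - 10*sin(r)^2)/((r - 2*sin(r))^2*(r + 5*sin(r))^2)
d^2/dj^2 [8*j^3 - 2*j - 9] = 48*j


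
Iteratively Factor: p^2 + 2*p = (p + 2)*(p)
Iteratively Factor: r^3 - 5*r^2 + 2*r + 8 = (r - 4)*(r^2 - r - 2) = (r - 4)*(r + 1)*(r - 2)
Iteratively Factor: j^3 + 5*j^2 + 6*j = (j)*(j^2 + 5*j + 6) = j*(j + 2)*(j + 3)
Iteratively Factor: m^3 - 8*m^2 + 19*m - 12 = (m - 4)*(m^2 - 4*m + 3) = (m - 4)*(m - 3)*(m - 1)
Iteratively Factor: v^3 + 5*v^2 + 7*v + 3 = (v + 3)*(v^2 + 2*v + 1) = (v + 1)*(v + 3)*(v + 1)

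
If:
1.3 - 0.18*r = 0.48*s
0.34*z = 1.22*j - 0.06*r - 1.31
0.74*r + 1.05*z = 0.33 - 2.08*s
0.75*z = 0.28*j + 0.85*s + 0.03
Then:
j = 0.76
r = 18.23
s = -4.13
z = -4.36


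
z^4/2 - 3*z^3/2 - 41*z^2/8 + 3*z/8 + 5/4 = (z/2 + 1)*(z - 5)*(z - 1/2)*(z + 1/2)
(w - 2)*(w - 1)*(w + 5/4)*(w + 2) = w^4 + w^3/4 - 21*w^2/4 - w + 5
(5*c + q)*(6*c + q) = 30*c^2 + 11*c*q + q^2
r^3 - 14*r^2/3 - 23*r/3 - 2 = (r - 6)*(r + 1/3)*(r + 1)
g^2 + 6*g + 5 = (g + 1)*(g + 5)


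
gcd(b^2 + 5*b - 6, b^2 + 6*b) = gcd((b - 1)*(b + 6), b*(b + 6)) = b + 6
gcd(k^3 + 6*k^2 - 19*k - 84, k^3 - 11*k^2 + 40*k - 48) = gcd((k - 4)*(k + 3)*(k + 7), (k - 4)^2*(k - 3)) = k - 4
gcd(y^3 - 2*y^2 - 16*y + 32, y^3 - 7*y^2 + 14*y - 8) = y^2 - 6*y + 8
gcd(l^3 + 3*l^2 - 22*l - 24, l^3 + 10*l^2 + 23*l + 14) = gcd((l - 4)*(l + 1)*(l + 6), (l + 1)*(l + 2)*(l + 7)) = l + 1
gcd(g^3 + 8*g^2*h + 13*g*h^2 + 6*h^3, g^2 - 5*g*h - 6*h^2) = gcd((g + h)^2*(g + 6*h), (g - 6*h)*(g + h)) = g + h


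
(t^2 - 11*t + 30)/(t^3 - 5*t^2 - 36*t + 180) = 1/(t + 6)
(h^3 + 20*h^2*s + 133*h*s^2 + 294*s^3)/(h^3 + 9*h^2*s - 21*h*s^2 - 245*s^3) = (-h - 6*s)/(-h + 5*s)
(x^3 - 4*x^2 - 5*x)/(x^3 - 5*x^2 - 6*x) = (x - 5)/(x - 6)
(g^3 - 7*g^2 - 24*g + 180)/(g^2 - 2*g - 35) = (g^2 - 12*g + 36)/(g - 7)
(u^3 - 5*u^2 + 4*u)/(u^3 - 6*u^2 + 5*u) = (u - 4)/(u - 5)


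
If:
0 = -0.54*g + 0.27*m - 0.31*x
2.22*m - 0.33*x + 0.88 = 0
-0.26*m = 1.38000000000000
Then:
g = 16.31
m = -5.31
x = -33.04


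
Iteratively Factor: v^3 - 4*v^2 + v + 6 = (v - 2)*(v^2 - 2*v - 3) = (v - 3)*(v - 2)*(v + 1)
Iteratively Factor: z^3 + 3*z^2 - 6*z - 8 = (z - 2)*(z^2 + 5*z + 4) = (z - 2)*(z + 4)*(z + 1)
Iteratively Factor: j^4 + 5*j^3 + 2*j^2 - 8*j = (j - 1)*(j^3 + 6*j^2 + 8*j) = (j - 1)*(j + 4)*(j^2 + 2*j) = (j - 1)*(j + 2)*(j + 4)*(j)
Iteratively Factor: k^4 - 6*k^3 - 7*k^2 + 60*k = (k)*(k^3 - 6*k^2 - 7*k + 60) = k*(k + 3)*(k^2 - 9*k + 20) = k*(k - 5)*(k + 3)*(k - 4)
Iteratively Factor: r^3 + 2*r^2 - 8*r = (r)*(r^2 + 2*r - 8) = r*(r + 4)*(r - 2)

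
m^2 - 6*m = m*(m - 6)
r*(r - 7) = r^2 - 7*r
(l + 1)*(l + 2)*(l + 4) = l^3 + 7*l^2 + 14*l + 8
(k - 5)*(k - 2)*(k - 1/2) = k^3 - 15*k^2/2 + 27*k/2 - 5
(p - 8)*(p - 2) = p^2 - 10*p + 16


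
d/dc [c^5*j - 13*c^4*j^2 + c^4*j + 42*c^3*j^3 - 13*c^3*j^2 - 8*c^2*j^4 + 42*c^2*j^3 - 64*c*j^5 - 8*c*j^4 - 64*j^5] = j*(5*c^4 - 52*c^3*j + 4*c^3 + 126*c^2*j^2 - 39*c^2*j - 16*c*j^3 + 84*c*j^2 - 64*j^4 - 8*j^3)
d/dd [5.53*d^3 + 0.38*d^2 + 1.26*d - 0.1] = 16.59*d^2 + 0.76*d + 1.26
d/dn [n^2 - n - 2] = 2*n - 1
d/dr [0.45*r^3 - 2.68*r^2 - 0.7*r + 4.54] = 1.35*r^2 - 5.36*r - 0.7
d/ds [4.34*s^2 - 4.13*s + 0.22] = 8.68*s - 4.13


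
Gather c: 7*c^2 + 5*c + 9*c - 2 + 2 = 7*c^2 + 14*c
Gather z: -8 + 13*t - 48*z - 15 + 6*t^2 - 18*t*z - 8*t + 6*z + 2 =6*t^2 + 5*t + z*(-18*t - 42) - 21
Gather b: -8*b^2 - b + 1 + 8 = -8*b^2 - b + 9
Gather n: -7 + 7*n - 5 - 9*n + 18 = 6 - 2*n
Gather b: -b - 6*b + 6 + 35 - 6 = 35 - 7*b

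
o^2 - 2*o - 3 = (o - 3)*(o + 1)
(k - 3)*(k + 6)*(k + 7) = k^3 + 10*k^2 + 3*k - 126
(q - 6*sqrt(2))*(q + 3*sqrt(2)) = q^2 - 3*sqrt(2)*q - 36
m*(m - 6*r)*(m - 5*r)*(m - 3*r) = m^4 - 14*m^3*r + 63*m^2*r^2 - 90*m*r^3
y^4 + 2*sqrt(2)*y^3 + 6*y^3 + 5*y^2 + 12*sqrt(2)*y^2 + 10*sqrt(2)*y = y*(y + 1)*(y + 5)*(y + 2*sqrt(2))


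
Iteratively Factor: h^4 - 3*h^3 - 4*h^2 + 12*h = (h - 2)*(h^3 - h^2 - 6*h) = h*(h - 2)*(h^2 - h - 6) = h*(h - 3)*(h - 2)*(h + 2)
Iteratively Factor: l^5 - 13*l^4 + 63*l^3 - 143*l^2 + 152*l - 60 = (l - 1)*(l^4 - 12*l^3 + 51*l^2 - 92*l + 60) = (l - 2)*(l - 1)*(l^3 - 10*l^2 + 31*l - 30) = (l - 5)*(l - 2)*(l - 1)*(l^2 - 5*l + 6) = (l - 5)*(l - 2)^2*(l - 1)*(l - 3)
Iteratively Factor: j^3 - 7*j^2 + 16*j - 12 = (j - 2)*(j^2 - 5*j + 6) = (j - 2)^2*(j - 3)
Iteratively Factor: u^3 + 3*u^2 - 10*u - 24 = (u + 4)*(u^2 - u - 6) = (u + 2)*(u + 4)*(u - 3)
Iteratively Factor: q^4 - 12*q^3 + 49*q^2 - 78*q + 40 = (q - 5)*(q^3 - 7*q^2 + 14*q - 8) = (q - 5)*(q - 2)*(q^2 - 5*q + 4) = (q - 5)*(q - 4)*(q - 2)*(q - 1)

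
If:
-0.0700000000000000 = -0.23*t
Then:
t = 0.30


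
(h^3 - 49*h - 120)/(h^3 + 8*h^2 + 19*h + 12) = (h^2 - 3*h - 40)/(h^2 + 5*h + 4)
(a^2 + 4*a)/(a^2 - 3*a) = (a + 4)/(a - 3)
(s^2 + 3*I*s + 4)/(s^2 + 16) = (s - I)/(s - 4*I)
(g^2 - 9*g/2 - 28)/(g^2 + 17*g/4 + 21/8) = 4*(g - 8)/(4*g + 3)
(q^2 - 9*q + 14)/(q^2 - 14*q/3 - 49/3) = 3*(q - 2)/(3*q + 7)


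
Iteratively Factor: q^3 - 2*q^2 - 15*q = (q - 5)*(q^2 + 3*q) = (q - 5)*(q + 3)*(q)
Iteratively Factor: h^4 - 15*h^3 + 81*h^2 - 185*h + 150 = (h - 5)*(h^3 - 10*h^2 + 31*h - 30) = (h - 5)^2*(h^2 - 5*h + 6) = (h - 5)^2*(h - 2)*(h - 3)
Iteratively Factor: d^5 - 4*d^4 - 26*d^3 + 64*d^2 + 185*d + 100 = (d - 5)*(d^4 + d^3 - 21*d^2 - 41*d - 20) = (d - 5)*(d + 1)*(d^3 - 21*d - 20) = (d - 5)*(d + 1)^2*(d^2 - d - 20) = (d - 5)^2*(d + 1)^2*(d + 4)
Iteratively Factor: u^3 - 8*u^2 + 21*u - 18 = (u - 3)*(u^2 - 5*u + 6) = (u - 3)^2*(u - 2)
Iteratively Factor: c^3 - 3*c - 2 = (c - 2)*(c^2 + 2*c + 1) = (c - 2)*(c + 1)*(c + 1)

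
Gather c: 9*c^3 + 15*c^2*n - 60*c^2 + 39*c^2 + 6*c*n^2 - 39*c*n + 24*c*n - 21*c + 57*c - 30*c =9*c^3 + c^2*(15*n - 21) + c*(6*n^2 - 15*n + 6)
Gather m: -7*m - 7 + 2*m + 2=-5*m - 5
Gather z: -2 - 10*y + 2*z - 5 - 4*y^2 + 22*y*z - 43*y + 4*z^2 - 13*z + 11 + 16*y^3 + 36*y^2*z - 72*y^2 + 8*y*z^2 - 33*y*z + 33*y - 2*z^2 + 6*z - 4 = 16*y^3 - 76*y^2 - 20*y + z^2*(8*y + 2) + z*(36*y^2 - 11*y - 5)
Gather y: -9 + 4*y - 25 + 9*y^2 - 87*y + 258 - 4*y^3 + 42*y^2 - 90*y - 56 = -4*y^3 + 51*y^2 - 173*y + 168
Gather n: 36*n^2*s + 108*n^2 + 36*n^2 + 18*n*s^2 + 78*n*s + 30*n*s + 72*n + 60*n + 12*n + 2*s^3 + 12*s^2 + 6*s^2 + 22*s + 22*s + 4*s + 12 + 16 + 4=n^2*(36*s + 144) + n*(18*s^2 + 108*s + 144) + 2*s^3 + 18*s^2 + 48*s + 32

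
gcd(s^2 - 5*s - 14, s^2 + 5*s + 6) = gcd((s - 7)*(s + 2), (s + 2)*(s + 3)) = s + 2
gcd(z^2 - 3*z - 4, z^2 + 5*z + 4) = z + 1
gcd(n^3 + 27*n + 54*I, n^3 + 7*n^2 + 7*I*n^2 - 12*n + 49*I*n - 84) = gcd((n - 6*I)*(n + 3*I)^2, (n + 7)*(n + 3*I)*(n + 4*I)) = n + 3*I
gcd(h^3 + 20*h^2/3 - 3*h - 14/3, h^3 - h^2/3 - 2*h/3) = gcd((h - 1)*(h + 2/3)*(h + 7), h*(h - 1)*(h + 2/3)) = h^2 - h/3 - 2/3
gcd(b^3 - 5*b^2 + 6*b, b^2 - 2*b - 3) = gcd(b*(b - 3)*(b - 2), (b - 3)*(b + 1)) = b - 3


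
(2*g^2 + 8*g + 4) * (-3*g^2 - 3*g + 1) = -6*g^4 - 30*g^3 - 34*g^2 - 4*g + 4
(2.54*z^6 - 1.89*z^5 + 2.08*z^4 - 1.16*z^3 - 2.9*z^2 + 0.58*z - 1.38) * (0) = 0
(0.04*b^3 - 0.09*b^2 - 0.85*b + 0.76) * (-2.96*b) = -0.1184*b^4 + 0.2664*b^3 + 2.516*b^2 - 2.2496*b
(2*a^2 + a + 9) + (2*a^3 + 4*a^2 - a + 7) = 2*a^3 + 6*a^2 + 16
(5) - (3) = 2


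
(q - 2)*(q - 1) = q^2 - 3*q + 2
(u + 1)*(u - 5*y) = u^2 - 5*u*y + u - 5*y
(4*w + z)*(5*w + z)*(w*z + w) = 20*w^3*z + 20*w^3 + 9*w^2*z^2 + 9*w^2*z + w*z^3 + w*z^2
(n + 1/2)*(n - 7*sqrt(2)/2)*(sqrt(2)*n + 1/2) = sqrt(2)*n^3 - 13*n^2/2 + sqrt(2)*n^2/2 - 13*n/4 - 7*sqrt(2)*n/4 - 7*sqrt(2)/8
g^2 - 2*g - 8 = (g - 4)*(g + 2)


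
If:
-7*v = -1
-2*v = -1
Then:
No Solution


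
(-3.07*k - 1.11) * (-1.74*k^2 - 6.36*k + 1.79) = 5.3418*k^3 + 21.4566*k^2 + 1.5643*k - 1.9869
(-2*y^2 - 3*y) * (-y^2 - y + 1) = 2*y^4 + 5*y^3 + y^2 - 3*y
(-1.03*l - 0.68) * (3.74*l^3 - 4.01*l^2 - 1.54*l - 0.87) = -3.8522*l^4 + 1.5871*l^3 + 4.313*l^2 + 1.9433*l + 0.5916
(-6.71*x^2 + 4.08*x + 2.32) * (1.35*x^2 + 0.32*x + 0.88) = -9.0585*x^4 + 3.3608*x^3 - 1.4672*x^2 + 4.3328*x + 2.0416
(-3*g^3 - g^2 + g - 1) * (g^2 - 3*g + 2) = -3*g^5 + 8*g^4 - 2*g^3 - 6*g^2 + 5*g - 2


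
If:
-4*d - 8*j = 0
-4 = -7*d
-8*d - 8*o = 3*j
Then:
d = 4/7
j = -2/7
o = -13/28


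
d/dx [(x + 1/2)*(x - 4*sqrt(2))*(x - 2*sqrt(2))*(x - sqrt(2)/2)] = 4*x^3 - 39*sqrt(2)*x^2/2 + 3*x^2/2 - 13*sqrt(2)*x/2 + 44*x - 8*sqrt(2) + 11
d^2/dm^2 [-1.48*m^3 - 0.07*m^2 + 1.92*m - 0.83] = -8.88*m - 0.14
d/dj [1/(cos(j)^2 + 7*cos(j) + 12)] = (2*cos(j) + 7)*sin(j)/(cos(j)^2 + 7*cos(j) + 12)^2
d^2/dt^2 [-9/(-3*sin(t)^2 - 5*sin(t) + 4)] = 9*(-36*sin(t)^4 - 45*sin(t)^3 - 19*sin(t)^2 + 70*sin(t) + 74)/(3*sin(t)^2 + 5*sin(t) - 4)^3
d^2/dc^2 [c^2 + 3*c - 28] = 2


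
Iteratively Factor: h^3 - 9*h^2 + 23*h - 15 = (h - 3)*(h^2 - 6*h + 5) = (h - 5)*(h - 3)*(h - 1)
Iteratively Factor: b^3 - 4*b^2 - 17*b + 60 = (b - 3)*(b^2 - b - 20) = (b - 5)*(b - 3)*(b + 4)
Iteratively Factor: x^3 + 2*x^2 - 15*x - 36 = (x - 4)*(x^2 + 6*x + 9) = (x - 4)*(x + 3)*(x + 3)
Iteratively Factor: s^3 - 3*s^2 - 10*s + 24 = (s - 4)*(s^2 + s - 6) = (s - 4)*(s - 2)*(s + 3)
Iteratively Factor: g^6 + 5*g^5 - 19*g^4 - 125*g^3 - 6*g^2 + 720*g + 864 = (g + 4)*(g^5 + g^4 - 23*g^3 - 33*g^2 + 126*g + 216) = (g + 3)*(g + 4)*(g^4 - 2*g^3 - 17*g^2 + 18*g + 72) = (g + 2)*(g + 3)*(g + 4)*(g^3 - 4*g^2 - 9*g + 36) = (g - 4)*(g + 2)*(g + 3)*(g + 4)*(g^2 - 9) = (g - 4)*(g + 2)*(g + 3)^2*(g + 4)*(g - 3)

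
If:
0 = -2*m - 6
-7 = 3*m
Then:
No Solution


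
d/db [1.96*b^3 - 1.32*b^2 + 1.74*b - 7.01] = 5.88*b^2 - 2.64*b + 1.74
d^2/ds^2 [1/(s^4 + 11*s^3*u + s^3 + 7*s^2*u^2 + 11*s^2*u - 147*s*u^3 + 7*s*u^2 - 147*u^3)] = 2*(-(6*s^2 + 33*s*u + 3*s + 7*u^2 + 11*u)*(s^4 + 11*s^3*u + s^3 + 7*s^2*u^2 + 11*s^2*u - 147*s*u^3 + 7*s*u^2 - 147*u^3) + (4*s^3 + 33*s^2*u + 3*s^2 + 14*s*u^2 + 22*s*u - 147*u^3 + 7*u^2)^2)/(s^4 + 11*s^3*u + s^3 + 7*s^2*u^2 + 11*s^2*u - 147*s*u^3 + 7*s*u^2 - 147*u^3)^3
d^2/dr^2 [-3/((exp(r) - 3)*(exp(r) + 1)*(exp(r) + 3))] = (-27*exp(5*r) - 33*exp(4*r) + 42*exp(3*r) - 162*exp(2*r) - 351*exp(r) + 243)*exp(r)/(exp(9*r) + 3*exp(8*r) - 24*exp(7*r) - 80*exp(6*r) + 162*exp(5*r) + 702*exp(4*r) - 1944*exp(2*r) - 2187*exp(r) - 729)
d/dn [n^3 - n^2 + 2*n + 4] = 3*n^2 - 2*n + 2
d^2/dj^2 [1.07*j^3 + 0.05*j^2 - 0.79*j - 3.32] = 6.42*j + 0.1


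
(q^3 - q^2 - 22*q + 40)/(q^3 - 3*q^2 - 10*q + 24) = (q + 5)/(q + 3)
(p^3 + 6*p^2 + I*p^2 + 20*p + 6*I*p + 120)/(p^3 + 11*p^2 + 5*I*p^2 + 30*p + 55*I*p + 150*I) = (p - 4*I)/(p + 5)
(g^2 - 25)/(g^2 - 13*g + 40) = (g + 5)/(g - 8)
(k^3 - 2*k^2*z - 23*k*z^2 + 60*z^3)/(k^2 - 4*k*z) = k + 2*z - 15*z^2/k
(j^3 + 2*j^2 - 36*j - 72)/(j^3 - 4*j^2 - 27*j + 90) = (j^2 + 8*j + 12)/(j^2 + 2*j - 15)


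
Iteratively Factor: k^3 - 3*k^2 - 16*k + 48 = (k - 4)*(k^2 + k - 12) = (k - 4)*(k + 4)*(k - 3)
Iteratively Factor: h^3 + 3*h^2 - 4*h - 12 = (h + 2)*(h^2 + h - 6) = (h - 2)*(h + 2)*(h + 3)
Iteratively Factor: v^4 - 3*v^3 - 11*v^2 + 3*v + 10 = (v - 1)*(v^3 - 2*v^2 - 13*v - 10) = (v - 1)*(v + 2)*(v^2 - 4*v - 5) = (v - 5)*(v - 1)*(v + 2)*(v + 1)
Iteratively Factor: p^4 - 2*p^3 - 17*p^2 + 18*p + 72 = (p + 3)*(p^3 - 5*p^2 - 2*p + 24) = (p - 3)*(p + 3)*(p^2 - 2*p - 8) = (p - 3)*(p + 2)*(p + 3)*(p - 4)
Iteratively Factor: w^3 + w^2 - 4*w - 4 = (w + 1)*(w^2 - 4) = (w + 1)*(w + 2)*(w - 2)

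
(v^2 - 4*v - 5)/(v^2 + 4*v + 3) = (v - 5)/(v + 3)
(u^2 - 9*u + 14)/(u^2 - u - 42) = (u - 2)/(u + 6)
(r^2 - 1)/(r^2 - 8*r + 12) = (r^2 - 1)/(r^2 - 8*r + 12)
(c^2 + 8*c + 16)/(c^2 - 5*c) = (c^2 + 8*c + 16)/(c*(c - 5))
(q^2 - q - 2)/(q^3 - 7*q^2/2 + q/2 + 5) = 2/(2*q - 5)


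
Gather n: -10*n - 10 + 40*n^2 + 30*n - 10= 40*n^2 + 20*n - 20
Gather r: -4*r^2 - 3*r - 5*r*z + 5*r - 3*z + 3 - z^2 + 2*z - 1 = -4*r^2 + r*(2 - 5*z) - z^2 - z + 2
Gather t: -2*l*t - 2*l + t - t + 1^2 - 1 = -2*l*t - 2*l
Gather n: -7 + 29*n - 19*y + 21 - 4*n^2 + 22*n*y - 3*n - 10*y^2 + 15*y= -4*n^2 + n*(22*y + 26) - 10*y^2 - 4*y + 14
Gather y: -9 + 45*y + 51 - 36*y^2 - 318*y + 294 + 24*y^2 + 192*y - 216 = -12*y^2 - 81*y + 120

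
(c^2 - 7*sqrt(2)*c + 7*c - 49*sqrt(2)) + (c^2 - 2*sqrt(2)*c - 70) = 2*c^2 - 9*sqrt(2)*c + 7*c - 70 - 49*sqrt(2)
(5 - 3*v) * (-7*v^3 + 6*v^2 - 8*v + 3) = 21*v^4 - 53*v^3 + 54*v^2 - 49*v + 15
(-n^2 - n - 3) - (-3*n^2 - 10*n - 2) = 2*n^2 + 9*n - 1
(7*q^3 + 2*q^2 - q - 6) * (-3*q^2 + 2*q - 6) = -21*q^5 + 8*q^4 - 35*q^3 + 4*q^2 - 6*q + 36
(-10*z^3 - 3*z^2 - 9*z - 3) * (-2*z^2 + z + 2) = 20*z^5 - 4*z^4 - 5*z^3 - 9*z^2 - 21*z - 6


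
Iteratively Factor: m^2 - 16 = (m - 4)*(m + 4)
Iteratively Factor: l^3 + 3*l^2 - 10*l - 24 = (l + 2)*(l^2 + l - 12) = (l + 2)*(l + 4)*(l - 3)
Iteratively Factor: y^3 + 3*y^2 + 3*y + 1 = (y + 1)*(y^2 + 2*y + 1) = (y + 1)^2*(y + 1)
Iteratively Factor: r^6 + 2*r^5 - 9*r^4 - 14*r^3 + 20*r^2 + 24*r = (r + 3)*(r^5 - r^4 - 6*r^3 + 4*r^2 + 8*r) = (r + 2)*(r + 3)*(r^4 - 3*r^3 + 4*r) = r*(r + 2)*(r + 3)*(r^3 - 3*r^2 + 4) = r*(r - 2)*(r + 2)*(r + 3)*(r^2 - r - 2) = r*(r - 2)*(r + 1)*(r + 2)*(r + 3)*(r - 2)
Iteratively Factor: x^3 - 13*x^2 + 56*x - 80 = (x - 4)*(x^2 - 9*x + 20) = (x - 4)^2*(x - 5)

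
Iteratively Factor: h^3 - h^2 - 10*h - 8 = (h + 1)*(h^2 - 2*h - 8) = (h + 1)*(h + 2)*(h - 4)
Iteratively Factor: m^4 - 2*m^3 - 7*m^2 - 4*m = (m + 1)*(m^3 - 3*m^2 - 4*m) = m*(m + 1)*(m^2 - 3*m - 4) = m*(m - 4)*(m + 1)*(m + 1)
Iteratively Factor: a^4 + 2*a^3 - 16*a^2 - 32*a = (a - 4)*(a^3 + 6*a^2 + 8*a) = (a - 4)*(a + 4)*(a^2 + 2*a) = a*(a - 4)*(a + 4)*(a + 2)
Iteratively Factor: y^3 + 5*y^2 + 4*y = (y)*(y^2 + 5*y + 4) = y*(y + 1)*(y + 4)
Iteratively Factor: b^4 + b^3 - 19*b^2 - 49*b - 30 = (b + 3)*(b^3 - 2*b^2 - 13*b - 10) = (b + 1)*(b + 3)*(b^2 - 3*b - 10) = (b + 1)*(b + 2)*(b + 3)*(b - 5)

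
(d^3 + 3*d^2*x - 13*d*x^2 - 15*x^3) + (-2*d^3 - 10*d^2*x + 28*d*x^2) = -d^3 - 7*d^2*x + 15*d*x^2 - 15*x^3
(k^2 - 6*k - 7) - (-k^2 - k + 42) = 2*k^2 - 5*k - 49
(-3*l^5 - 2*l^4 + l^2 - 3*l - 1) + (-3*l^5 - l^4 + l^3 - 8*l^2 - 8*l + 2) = -6*l^5 - 3*l^4 + l^3 - 7*l^2 - 11*l + 1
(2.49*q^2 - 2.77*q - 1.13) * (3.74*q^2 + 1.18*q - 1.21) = 9.3126*q^4 - 7.4216*q^3 - 10.5077*q^2 + 2.0183*q + 1.3673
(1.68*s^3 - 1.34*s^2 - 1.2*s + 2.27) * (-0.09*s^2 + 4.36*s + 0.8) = -0.1512*s^5 + 7.4454*s^4 - 4.3904*s^3 - 6.5083*s^2 + 8.9372*s + 1.816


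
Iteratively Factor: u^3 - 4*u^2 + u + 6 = (u - 3)*(u^2 - u - 2) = (u - 3)*(u + 1)*(u - 2)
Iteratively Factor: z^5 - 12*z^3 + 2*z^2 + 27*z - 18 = (z - 1)*(z^4 + z^3 - 11*z^2 - 9*z + 18) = (z - 3)*(z - 1)*(z^3 + 4*z^2 + z - 6) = (z - 3)*(z - 1)*(z + 2)*(z^2 + 2*z - 3) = (z - 3)*(z - 1)*(z + 2)*(z + 3)*(z - 1)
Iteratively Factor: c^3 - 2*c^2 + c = (c - 1)*(c^2 - c) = c*(c - 1)*(c - 1)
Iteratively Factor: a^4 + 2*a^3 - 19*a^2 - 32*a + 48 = (a - 4)*(a^3 + 6*a^2 + 5*a - 12) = (a - 4)*(a + 4)*(a^2 + 2*a - 3) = (a - 4)*(a - 1)*(a + 4)*(a + 3)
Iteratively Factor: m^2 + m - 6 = (m - 2)*(m + 3)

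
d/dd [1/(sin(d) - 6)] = -cos(d)/(sin(d) - 6)^2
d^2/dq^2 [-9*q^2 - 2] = -18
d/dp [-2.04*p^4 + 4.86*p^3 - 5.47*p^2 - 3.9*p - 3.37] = -8.16*p^3 + 14.58*p^2 - 10.94*p - 3.9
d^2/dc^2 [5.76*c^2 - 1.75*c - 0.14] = 11.5200000000000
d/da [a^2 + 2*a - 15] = 2*a + 2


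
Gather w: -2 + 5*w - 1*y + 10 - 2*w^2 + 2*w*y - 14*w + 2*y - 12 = -2*w^2 + w*(2*y - 9) + y - 4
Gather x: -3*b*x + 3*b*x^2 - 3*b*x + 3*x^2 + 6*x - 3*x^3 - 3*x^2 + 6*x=3*b*x^2 - 3*x^3 + x*(12 - 6*b)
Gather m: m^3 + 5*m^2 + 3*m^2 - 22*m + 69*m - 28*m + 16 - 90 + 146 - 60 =m^3 + 8*m^2 + 19*m + 12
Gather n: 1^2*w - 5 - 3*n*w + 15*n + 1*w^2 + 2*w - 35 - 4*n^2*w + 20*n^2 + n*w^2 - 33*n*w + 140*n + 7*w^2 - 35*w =n^2*(20 - 4*w) + n*(w^2 - 36*w + 155) + 8*w^2 - 32*w - 40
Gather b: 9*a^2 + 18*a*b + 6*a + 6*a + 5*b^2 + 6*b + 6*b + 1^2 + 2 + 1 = 9*a^2 + 12*a + 5*b^2 + b*(18*a + 12) + 4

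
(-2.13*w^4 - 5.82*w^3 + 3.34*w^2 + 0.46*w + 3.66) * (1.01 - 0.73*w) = 1.5549*w^5 + 2.0973*w^4 - 8.3164*w^3 + 3.0376*w^2 - 2.2072*w + 3.6966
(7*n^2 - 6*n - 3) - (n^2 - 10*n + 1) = 6*n^2 + 4*n - 4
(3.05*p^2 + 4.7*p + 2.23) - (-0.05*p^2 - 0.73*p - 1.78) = 3.1*p^2 + 5.43*p + 4.01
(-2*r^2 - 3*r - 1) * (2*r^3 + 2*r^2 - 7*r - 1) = -4*r^5 - 10*r^4 + 6*r^3 + 21*r^2 + 10*r + 1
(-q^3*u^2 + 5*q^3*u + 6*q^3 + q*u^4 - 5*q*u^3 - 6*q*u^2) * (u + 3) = -q^3*u^3 + 2*q^3*u^2 + 21*q^3*u + 18*q^3 + q*u^5 - 2*q*u^4 - 21*q*u^3 - 18*q*u^2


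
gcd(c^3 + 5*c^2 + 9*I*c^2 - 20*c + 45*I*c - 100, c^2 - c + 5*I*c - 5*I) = c + 5*I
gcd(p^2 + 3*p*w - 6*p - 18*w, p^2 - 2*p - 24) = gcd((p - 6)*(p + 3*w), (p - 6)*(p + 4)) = p - 6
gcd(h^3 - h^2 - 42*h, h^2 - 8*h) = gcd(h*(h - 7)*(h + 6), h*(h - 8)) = h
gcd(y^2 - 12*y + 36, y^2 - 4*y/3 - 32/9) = 1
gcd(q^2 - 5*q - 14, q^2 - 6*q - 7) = q - 7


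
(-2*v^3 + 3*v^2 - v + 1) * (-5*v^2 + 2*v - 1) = 10*v^5 - 19*v^4 + 13*v^3 - 10*v^2 + 3*v - 1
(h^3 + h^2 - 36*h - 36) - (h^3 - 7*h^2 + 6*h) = 8*h^2 - 42*h - 36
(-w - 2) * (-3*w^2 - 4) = 3*w^3 + 6*w^2 + 4*w + 8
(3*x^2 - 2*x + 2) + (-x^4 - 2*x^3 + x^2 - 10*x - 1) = -x^4 - 2*x^3 + 4*x^2 - 12*x + 1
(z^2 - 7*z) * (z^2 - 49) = z^4 - 7*z^3 - 49*z^2 + 343*z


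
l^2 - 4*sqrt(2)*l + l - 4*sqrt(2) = (l + 1)*(l - 4*sqrt(2))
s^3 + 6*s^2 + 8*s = s*(s + 2)*(s + 4)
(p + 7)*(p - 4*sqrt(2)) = p^2 - 4*sqrt(2)*p + 7*p - 28*sqrt(2)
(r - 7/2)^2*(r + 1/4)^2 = r^4 - 13*r^3/2 + 141*r^2/16 + 91*r/16 + 49/64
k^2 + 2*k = k*(k + 2)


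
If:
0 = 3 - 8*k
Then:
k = 3/8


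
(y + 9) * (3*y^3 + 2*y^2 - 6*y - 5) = 3*y^4 + 29*y^3 + 12*y^2 - 59*y - 45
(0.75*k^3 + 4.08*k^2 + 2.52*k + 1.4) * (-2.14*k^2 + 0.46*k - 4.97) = -1.605*k^5 - 8.3862*k^4 - 7.2435*k^3 - 22.1144*k^2 - 11.8804*k - 6.958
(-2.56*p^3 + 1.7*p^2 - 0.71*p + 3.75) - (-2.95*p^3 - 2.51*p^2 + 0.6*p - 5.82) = 0.39*p^3 + 4.21*p^2 - 1.31*p + 9.57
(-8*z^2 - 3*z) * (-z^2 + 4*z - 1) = 8*z^4 - 29*z^3 - 4*z^2 + 3*z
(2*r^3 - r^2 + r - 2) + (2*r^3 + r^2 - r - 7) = 4*r^3 - 9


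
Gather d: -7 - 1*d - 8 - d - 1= -2*d - 16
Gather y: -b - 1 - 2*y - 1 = -b - 2*y - 2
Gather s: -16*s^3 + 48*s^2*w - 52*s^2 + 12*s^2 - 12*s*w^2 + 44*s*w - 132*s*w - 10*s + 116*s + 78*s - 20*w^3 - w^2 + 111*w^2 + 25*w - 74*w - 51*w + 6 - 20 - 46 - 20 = -16*s^3 + s^2*(48*w - 40) + s*(-12*w^2 - 88*w + 184) - 20*w^3 + 110*w^2 - 100*w - 80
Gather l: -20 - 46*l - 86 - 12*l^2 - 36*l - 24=-12*l^2 - 82*l - 130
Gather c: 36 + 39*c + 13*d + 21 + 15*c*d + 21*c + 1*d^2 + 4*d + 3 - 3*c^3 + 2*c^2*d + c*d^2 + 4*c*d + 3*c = -3*c^3 + 2*c^2*d + c*(d^2 + 19*d + 63) + d^2 + 17*d + 60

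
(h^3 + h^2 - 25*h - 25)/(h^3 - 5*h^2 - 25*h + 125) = (h + 1)/(h - 5)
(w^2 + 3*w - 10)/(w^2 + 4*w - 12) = (w + 5)/(w + 6)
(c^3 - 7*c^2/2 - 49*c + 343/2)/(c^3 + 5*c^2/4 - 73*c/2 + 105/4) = 2*(2*c^2 - 21*c + 49)/(4*c^2 - 23*c + 15)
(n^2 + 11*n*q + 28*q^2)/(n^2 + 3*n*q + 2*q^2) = (n^2 + 11*n*q + 28*q^2)/(n^2 + 3*n*q + 2*q^2)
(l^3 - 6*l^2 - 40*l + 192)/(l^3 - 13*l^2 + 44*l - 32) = (l + 6)/(l - 1)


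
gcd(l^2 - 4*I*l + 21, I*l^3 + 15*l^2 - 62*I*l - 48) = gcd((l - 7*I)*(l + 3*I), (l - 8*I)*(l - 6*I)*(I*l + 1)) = 1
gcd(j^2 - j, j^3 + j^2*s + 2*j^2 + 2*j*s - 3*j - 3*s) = j - 1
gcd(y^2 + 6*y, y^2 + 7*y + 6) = y + 6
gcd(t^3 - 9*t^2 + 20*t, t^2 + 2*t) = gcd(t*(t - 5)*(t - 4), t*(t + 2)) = t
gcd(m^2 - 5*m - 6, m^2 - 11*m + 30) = m - 6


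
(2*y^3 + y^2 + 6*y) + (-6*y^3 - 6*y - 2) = -4*y^3 + y^2 - 2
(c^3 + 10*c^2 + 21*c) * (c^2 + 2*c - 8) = c^5 + 12*c^4 + 33*c^3 - 38*c^2 - 168*c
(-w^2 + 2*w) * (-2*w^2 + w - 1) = 2*w^4 - 5*w^3 + 3*w^2 - 2*w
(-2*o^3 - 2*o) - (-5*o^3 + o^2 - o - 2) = 3*o^3 - o^2 - o + 2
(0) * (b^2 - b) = 0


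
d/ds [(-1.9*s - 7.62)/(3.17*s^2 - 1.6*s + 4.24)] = (6.023*s^2 + 48.3108*s - 20.248)/(10.0489*s^4 - 10.144*s^3 + 29.4416*s^2 - 13.568*s + 17.9776)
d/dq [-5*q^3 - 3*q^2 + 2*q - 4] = -15*q^2 - 6*q + 2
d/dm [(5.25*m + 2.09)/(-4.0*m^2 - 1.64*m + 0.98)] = (21.0*m^2 + 16.72*m + 8.5726)/(16.0*m^4 + 13.12*m^3 - 5.1504*m^2 - 3.2144*m + 0.9604)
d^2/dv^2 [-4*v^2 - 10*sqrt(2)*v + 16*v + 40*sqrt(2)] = -8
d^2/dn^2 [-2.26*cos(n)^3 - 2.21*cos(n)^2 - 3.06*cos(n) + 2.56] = 4.755*cos(n) + 4.42*cos(2*n) + 5.085*cos(3*n)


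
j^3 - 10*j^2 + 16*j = j*(j - 8)*(j - 2)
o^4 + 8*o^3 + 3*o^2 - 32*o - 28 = (o - 2)*(o + 1)*(o + 2)*(o + 7)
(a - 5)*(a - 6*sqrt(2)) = a^2 - 6*sqrt(2)*a - 5*a + 30*sqrt(2)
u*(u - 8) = u^2 - 8*u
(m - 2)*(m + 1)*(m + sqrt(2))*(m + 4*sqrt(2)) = m^4 - m^3 + 5*sqrt(2)*m^3 - 5*sqrt(2)*m^2 + 6*m^2 - 10*sqrt(2)*m - 8*m - 16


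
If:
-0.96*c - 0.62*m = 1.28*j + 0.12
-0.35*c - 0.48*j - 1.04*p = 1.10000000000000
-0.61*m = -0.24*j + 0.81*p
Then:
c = -27.2822551499819*p - 22.3035778821829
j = 17.7266443801952*p + 13.971358872425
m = 5.64654860860137*p + 5.4969280809541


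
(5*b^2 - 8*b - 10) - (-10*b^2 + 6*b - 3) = 15*b^2 - 14*b - 7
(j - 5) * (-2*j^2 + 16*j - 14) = -2*j^3 + 26*j^2 - 94*j + 70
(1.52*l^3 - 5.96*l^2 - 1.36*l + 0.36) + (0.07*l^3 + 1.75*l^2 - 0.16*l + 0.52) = 1.59*l^3 - 4.21*l^2 - 1.52*l + 0.88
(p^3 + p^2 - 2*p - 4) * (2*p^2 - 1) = 2*p^5 + 2*p^4 - 5*p^3 - 9*p^2 + 2*p + 4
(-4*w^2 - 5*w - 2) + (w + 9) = -4*w^2 - 4*w + 7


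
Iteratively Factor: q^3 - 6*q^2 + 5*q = (q - 1)*(q^2 - 5*q) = (q - 5)*(q - 1)*(q)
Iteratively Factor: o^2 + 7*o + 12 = (o + 3)*(o + 4)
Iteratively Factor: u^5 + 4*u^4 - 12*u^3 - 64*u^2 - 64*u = (u + 2)*(u^4 + 2*u^3 - 16*u^2 - 32*u) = (u - 4)*(u + 2)*(u^3 + 6*u^2 + 8*u) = u*(u - 4)*(u + 2)*(u^2 + 6*u + 8) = u*(u - 4)*(u + 2)^2*(u + 4)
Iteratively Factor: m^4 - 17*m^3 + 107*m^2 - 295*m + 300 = (m - 4)*(m^3 - 13*m^2 + 55*m - 75) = (m - 5)*(m - 4)*(m^2 - 8*m + 15) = (m - 5)*(m - 4)*(m - 3)*(m - 5)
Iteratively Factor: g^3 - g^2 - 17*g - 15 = (g - 5)*(g^2 + 4*g + 3) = (g - 5)*(g + 1)*(g + 3)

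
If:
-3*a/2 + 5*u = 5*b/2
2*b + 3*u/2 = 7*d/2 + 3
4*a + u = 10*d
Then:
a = 103*u/52 - 15/13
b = 211*u/260 + 9/13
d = 58*u/65 - 6/13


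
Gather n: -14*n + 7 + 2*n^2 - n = 2*n^2 - 15*n + 7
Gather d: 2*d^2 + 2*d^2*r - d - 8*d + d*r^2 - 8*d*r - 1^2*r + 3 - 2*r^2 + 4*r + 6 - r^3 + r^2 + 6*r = d^2*(2*r + 2) + d*(r^2 - 8*r - 9) - r^3 - r^2 + 9*r + 9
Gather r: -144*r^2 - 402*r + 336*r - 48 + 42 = -144*r^2 - 66*r - 6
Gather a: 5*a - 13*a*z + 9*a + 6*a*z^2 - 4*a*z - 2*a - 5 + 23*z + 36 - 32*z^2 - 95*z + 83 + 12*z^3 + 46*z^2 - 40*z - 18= a*(6*z^2 - 17*z + 12) + 12*z^3 + 14*z^2 - 112*z + 96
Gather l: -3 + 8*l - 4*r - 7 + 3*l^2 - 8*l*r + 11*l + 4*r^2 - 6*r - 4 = 3*l^2 + l*(19 - 8*r) + 4*r^2 - 10*r - 14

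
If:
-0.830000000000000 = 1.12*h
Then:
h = -0.74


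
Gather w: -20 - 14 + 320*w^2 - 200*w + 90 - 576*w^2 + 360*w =-256*w^2 + 160*w + 56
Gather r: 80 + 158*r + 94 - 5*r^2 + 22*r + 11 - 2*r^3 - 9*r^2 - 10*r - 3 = -2*r^3 - 14*r^2 + 170*r + 182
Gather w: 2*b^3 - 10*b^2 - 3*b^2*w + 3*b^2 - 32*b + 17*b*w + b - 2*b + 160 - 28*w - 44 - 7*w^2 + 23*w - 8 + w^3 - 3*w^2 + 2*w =2*b^3 - 7*b^2 - 33*b + w^3 - 10*w^2 + w*(-3*b^2 + 17*b - 3) + 108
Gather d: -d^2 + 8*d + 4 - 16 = -d^2 + 8*d - 12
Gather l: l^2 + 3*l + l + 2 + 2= l^2 + 4*l + 4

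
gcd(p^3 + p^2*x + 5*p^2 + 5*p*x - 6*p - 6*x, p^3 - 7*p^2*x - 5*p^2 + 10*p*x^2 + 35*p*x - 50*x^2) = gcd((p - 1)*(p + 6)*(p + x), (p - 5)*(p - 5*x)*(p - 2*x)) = 1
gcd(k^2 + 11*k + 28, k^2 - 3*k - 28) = k + 4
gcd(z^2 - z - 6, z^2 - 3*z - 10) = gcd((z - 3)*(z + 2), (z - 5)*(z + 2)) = z + 2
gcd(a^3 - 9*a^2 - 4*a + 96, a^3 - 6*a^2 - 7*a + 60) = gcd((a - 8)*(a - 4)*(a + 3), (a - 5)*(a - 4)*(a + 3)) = a^2 - a - 12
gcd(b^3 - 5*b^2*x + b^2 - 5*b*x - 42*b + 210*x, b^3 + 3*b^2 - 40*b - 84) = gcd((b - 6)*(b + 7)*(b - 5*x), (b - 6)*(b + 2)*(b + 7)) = b^2 + b - 42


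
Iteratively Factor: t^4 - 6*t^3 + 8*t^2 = (t)*(t^3 - 6*t^2 + 8*t) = t^2*(t^2 - 6*t + 8) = t^2*(t - 2)*(t - 4)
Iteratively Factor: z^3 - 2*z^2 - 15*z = (z - 5)*(z^2 + 3*z) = z*(z - 5)*(z + 3)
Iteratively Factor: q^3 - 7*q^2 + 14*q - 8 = (q - 2)*(q^2 - 5*q + 4) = (q - 2)*(q - 1)*(q - 4)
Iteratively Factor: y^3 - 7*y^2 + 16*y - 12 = (y - 2)*(y^2 - 5*y + 6) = (y - 2)^2*(y - 3)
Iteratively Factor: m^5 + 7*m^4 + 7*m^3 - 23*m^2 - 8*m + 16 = (m + 1)*(m^4 + 6*m^3 + m^2 - 24*m + 16) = (m - 1)*(m + 1)*(m^3 + 7*m^2 + 8*m - 16) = (m - 1)*(m + 1)*(m + 4)*(m^2 + 3*m - 4) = (m - 1)*(m + 1)*(m + 4)^2*(m - 1)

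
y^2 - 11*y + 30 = (y - 6)*(y - 5)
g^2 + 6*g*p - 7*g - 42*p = (g - 7)*(g + 6*p)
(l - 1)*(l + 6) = l^2 + 5*l - 6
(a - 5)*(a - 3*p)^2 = a^3 - 6*a^2*p - 5*a^2 + 9*a*p^2 + 30*a*p - 45*p^2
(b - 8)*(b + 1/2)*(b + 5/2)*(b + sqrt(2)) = b^4 - 5*b^3 + sqrt(2)*b^3 - 91*b^2/4 - 5*sqrt(2)*b^2 - 91*sqrt(2)*b/4 - 10*b - 10*sqrt(2)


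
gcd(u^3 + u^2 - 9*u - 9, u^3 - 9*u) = u^2 - 9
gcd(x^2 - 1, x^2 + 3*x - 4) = x - 1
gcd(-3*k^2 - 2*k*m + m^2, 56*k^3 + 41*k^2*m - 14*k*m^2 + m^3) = k + m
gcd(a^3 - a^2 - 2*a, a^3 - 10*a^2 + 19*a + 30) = a + 1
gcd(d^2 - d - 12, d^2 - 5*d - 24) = d + 3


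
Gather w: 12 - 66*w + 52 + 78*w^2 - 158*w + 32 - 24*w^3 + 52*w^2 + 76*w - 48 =-24*w^3 + 130*w^2 - 148*w + 48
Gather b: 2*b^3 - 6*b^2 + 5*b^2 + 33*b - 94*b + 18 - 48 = 2*b^3 - b^2 - 61*b - 30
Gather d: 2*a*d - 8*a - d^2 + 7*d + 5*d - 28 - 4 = -8*a - d^2 + d*(2*a + 12) - 32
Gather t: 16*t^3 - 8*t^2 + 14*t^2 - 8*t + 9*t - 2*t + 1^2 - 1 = 16*t^3 + 6*t^2 - t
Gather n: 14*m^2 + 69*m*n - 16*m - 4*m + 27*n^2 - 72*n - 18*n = 14*m^2 - 20*m + 27*n^2 + n*(69*m - 90)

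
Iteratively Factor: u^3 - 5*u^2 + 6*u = (u - 2)*(u^2 - 3*u) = u*(u - 2)*(u - 3)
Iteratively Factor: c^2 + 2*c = (c)*(c + 2)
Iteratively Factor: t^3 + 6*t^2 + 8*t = (t)*(t^2 + 6*t + 8) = t*(t + 2)*(t + 4)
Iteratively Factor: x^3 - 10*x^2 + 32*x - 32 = (x - 2)*(x^2 - 8*x + 16) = (x - 4)*(x - 2)*(x - 4)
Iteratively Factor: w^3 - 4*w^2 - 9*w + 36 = (w - 4)*(w^2 - 9) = (w - 4)*(w - 3)*(w + 3)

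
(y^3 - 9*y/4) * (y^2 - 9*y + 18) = y^5 - 9*y^4 + 63*y^3/4 + 81*y^2/4 - 81*y/2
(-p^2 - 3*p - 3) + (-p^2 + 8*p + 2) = -2*p^2 + 5*p - 1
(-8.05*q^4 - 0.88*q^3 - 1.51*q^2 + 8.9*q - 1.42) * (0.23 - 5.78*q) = 46.529*q^5 + 3.2349*q^4 + 8.5254*q^3 - 51.7893*q^2 + 10.2546*q - 0.3266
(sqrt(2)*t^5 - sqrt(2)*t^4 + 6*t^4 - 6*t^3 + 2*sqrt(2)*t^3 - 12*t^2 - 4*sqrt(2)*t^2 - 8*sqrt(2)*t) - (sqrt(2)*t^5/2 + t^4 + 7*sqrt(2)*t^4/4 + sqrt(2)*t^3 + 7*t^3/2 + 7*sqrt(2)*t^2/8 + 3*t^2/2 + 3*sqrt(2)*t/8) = sqrt(2)*t^5/2 - 11*sqrt(2)*t^4/4 + 5*t^4 - 19*t^3/2 + sqrt(2)*t^3 - 27*t^2/2 - 39*sqrt(2)*t^2/8 - 67*sqrt(2)*t/8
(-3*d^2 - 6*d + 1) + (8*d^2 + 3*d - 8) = 5*d^2 - 3*d - 7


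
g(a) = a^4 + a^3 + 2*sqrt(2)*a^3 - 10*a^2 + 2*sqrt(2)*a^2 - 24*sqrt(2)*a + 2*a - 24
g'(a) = 4*a^3 + 3*a^2 + 6*sqrt(2)*a^2 - 20*a + 4*sqrt(2)*a - 24*sqrt(2) + 2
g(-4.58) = 44.06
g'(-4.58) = -109.62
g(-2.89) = -14.24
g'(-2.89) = 8.89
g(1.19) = -63.71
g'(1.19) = -26.00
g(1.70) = -71.86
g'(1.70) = -3.48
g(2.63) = -40.12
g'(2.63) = 82.54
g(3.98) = 227.55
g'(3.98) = 345.08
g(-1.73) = -1.07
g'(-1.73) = 6.54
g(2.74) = -30.24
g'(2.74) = 97.27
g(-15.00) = 36545.57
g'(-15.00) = -10732.61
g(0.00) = -24.00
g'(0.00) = -31.94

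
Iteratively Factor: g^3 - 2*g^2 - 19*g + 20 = (g - 1)*(g^2 - g - 20) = (g - 1)*(g + 4)*(g - 5)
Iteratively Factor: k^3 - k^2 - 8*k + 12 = (k + 3)*(k^2 - 4*k + 4) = (k - 2)*(k + 3)*(k - 2)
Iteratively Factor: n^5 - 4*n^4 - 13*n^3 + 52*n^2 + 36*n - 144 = (n - 4)*(n^4 - 13*n^2 + 36) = (n - 4)*(n - 2)*(n^3 + 2*n^2 - 9*n - 18) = (n - 4)*(n - 2)*(n + 3)*(n^2 - n - 6) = (n - 4)*(n - 2)*(n + 2)*(n + 3)*(n - 3)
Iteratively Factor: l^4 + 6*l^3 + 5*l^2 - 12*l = (l + 4)*(l^3 + 2*l^2 - 3*l) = l*(l + 4)*(l^2 + 2*l - 3) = l*(l + 3)*(l + 4)*(l - 1)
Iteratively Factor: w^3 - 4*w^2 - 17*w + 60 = (w - 5)*(w^2 + w - 12) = (w - 5)*(w - 3)*(w + 4)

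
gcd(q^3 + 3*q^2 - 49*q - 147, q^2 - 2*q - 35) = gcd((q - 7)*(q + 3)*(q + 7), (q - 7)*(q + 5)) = q - 7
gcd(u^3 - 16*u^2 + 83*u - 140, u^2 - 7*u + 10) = u - 5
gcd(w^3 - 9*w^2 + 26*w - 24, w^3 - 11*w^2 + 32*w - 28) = w - 2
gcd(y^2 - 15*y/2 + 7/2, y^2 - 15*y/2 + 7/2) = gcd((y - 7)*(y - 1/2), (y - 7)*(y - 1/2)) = y^2 - 15*y/2 + 7/2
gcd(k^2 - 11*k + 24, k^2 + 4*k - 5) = 1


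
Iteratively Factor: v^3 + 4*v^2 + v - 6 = (v + 2)*(v^2 + 2*v - 3) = (v + 2)*(v + 3)*(v - 1)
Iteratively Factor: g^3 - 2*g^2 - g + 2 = (g - 1)*(g^2 - g - 2) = (g - 2)*(g - 1)*(g + 1)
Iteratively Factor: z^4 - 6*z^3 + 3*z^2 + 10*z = (z)*(z^3 - 6*z^2 + 3*z + 10) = z*(z - 2)*(z^2 - 4*z - 5) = z*(z - 5)*(z - 2)*(z + 1)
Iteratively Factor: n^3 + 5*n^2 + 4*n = (n + 4)*(n^2 + n) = n*(n + 4)*(n + 1)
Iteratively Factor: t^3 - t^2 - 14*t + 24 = (t - 3)*(t^2 + 2*t - 8) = (t - 3)*(t + 4)*(t - 2)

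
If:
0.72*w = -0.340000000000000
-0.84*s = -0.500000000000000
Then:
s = 0.60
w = -0.47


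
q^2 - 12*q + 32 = (q - 8)*(q - 4)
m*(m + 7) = m^2 + 7*m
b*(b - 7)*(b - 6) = b^3 - 13*b^2 + 42*b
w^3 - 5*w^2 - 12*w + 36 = (w - 6)*(w - 2)*(w + 3)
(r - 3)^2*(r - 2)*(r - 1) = r^4 - 9*r^3 + 29*r^2 - 39*r + 18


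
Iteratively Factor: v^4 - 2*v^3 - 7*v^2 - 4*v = (v + 1)*(v^3 - 3*v^2 - 4*v) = (v + 1)^2*(v^2 - 4*v) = (v - 4)*(v + 1)^2*(v)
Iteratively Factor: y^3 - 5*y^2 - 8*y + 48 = (y + 3)*(y^2 - 8*y + 16) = (y - 4)*(y + 3)*(y - 4)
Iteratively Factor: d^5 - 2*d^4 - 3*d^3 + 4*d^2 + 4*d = (d + 1)*(d^4 - 3*d^3 + 4*d) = (d - 2)*(d + 1)*(d^3 - d^2 - 2*d) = (d - 2)^2*(d + 1)*(d^2 + d) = (d - 2)^2*(d + 1)^2*(d)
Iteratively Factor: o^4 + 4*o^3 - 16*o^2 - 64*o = (o)*(o^3 + 4*o^2 - 16*o - 64) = o*(o + 4)*(o^2 - 16) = o*(o - 4)*(o + 4)*(o + 4)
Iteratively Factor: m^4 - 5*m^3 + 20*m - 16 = (m - 4)*(m^3 - m^2 - 4*m + 4) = (m - 4)*(m - 1)*(m^2 - 4) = (m - 4)*(m - 2)*(m - 1)*(m + 2)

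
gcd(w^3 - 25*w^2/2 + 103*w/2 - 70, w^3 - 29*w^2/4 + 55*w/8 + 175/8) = w^2 - 17*w/2 + 35/2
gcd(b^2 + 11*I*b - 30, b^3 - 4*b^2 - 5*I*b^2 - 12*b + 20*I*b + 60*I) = 1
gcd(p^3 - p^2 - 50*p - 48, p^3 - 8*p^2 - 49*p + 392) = p - 8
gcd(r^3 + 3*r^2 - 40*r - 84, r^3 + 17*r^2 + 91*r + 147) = r + 7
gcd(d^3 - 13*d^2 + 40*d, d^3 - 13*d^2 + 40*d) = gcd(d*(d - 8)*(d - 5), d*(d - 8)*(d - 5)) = d^3 - 13*d^2 + 40*d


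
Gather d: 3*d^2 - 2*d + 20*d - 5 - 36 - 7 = 3*d^2 + 18*d - 48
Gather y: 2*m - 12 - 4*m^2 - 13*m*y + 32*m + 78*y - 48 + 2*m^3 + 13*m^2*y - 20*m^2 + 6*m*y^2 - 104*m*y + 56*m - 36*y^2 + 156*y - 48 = 2*m^3 - 24*m^2 + 90*m + y^2*(6*m - 36) + y*(13*m^2 - 117*m + 234) - 108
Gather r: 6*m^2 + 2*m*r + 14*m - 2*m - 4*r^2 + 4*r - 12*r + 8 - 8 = 6*m^2 + 12*m - 4*r^2 + r*(2*m - 8)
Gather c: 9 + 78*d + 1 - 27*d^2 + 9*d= -27*d^2 + 87*d + 10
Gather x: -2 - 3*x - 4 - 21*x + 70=64 - 24*x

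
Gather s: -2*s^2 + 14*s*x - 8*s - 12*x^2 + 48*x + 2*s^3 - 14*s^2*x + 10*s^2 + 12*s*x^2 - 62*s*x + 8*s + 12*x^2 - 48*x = 2*s^3 + s^2*(8 - 14*x) + s*(12*x^2 - 48*x)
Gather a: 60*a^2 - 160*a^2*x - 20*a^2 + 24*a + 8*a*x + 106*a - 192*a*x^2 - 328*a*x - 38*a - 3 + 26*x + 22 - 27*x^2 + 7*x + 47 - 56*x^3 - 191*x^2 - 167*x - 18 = a^2*(40 - 160*x) + a*(-192*x^2 - 320*x + 92) - 56*x^3 - 218*x^2 - 134*x + 48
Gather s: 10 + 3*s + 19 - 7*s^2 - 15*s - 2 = -7*s^2 - 12*s + 27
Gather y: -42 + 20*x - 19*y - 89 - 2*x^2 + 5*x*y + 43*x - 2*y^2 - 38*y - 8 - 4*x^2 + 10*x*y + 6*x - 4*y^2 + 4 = -6*x^2 + 69*x - 6*y^2 + y*(15*x - 57) - 135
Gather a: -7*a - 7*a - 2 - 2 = -14*a - 4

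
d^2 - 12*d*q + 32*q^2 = (d - 8*q)*(d - 4*q)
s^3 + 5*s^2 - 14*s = s*(s - 2)*(s + 7)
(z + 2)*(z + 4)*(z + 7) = z^3 + 13*z^2 + 50*z + 56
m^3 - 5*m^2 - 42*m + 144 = (m - 8)*(m - 3)*(m + 6)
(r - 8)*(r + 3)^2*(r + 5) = r^4 + 3*r^3 - 49*r^2 - 267*r - 360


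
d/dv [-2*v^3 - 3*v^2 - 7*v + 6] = -6*v^2 - 6*v - 7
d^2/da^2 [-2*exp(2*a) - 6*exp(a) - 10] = (-8*exp(a) - 6)*exp(a)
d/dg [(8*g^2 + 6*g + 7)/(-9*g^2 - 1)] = 2*(27*g^2 + 55*g - 3)/(81*g^4 + 18*g^2 + 1)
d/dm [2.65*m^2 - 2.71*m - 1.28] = 5.3*m - 2.71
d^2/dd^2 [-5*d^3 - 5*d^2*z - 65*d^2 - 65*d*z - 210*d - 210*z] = -30*d - 10*z - 130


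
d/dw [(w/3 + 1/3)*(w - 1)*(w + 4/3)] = w^2 + 8*w/9 - 1/3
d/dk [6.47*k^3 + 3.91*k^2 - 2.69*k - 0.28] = 19.41*k^2 + 7.82*k - 2.69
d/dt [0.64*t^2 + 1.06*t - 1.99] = 1.28*t + 1.06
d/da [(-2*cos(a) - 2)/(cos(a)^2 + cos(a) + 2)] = 2*(sin(a)^2 - 2*cos(a))*sin(a)/(cos(a)^2 + cos(a) + 2)^2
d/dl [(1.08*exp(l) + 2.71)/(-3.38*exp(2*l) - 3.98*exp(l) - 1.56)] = (3.6504*exp(2*l) + 18.3196*exp(l) + 9.101)*exp(l)/(11.4244*exp(4*l) + 26.9048*exp(3*l) + 26.386*exp(2*l) + 12.4176*exp(l) + 2.4336)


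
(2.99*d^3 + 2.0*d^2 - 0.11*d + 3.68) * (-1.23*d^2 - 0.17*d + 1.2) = -3.6777*d^5 - 2.9683*d^4 + 3.3833*d^3 - 2.1077*d^2 - 0.7576*d + 4.416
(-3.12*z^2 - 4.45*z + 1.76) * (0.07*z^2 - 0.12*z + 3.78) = -0.2184*z^4 + 0.0629*z^3 - 11.1364*z^2 - 17.0322*z + 6.6528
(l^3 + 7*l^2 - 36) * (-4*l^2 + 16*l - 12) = -4*l^5 - 12*l^4 + 100*l^3 + 60*l^2 - 576*l + 432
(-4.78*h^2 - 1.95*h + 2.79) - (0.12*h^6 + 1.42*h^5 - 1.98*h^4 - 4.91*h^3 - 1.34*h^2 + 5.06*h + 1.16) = -0.12*h^6 - 1.42*h^5 + 1.98*h^4 + 4.91*h^3 - 3.44*h^2 - 7.01*h + 1.63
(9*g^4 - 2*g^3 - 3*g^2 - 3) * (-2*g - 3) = -18*g^5 - 23*g^4 + 12*g^3 + 9*g^2 + 6*g + 9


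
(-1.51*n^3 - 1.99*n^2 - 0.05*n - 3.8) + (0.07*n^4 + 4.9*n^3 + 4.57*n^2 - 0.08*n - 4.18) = 0.07*n^4 + 3.39*n^3 + 2.58*n^2 - 0.13*n - 7.98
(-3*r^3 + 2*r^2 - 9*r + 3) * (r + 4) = -3*r^4 - 10*r^3 - r^2 - 33*r + 12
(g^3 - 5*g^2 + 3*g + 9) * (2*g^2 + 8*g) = 2*g^5 - 2*g^4 - 34*g^3 + 42*g^2 + 72*g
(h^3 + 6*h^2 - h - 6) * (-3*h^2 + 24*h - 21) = -3*h^5 + 6*h^4 + 126*h^3 - 132*h^2 - 123*h + 126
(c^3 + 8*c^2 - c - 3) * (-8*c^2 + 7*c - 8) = -8*c^5 - 57*c^4 + 56*c^3 - 47*c^2 - 13*c + 24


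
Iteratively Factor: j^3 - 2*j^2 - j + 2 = (j + 1)*(j^2 - 3*j + 2) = (j - 2)*(j + 1)*(j - 1)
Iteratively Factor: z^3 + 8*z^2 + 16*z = (z)*(z^2 + 8*z + 16) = z*(z + 4)*(z + 4)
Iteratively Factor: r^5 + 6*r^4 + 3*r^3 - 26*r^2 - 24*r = (r + 4)*(r^4 + 2*r^3 - 5*r^2 - 6*r) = r*(r + 4)*(r^3 + 2*r^2 - 5*r - 6) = r*(r + 3)*(r + 4)*(r^2 - r - 2) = r*(r - 2)*(r + 3)*(r + 4)*(r + 1)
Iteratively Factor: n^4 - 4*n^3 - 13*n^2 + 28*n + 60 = (n - 5)*(n^3 + n^2 - 8*n - 12) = (n - 5)*(n - 3)*(n^2 + 4*n + 4) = (n - 5)*(n - 3)*(n + 2)*(n + 2)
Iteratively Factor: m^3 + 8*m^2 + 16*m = (m + 4)*(m^2 + 4*m) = (m + 4)^2*(m)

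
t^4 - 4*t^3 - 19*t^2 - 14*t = t*(t - 7)*(t + 1)*(t + 2)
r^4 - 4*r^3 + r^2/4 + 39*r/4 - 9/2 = (r - 3)*(r - 2)*(r - 1/2)*(r + 3/2)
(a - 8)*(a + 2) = a^2 - 6*a - 16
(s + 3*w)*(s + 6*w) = s^2 + 9*s*w + 18*w^2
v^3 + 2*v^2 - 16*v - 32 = (v - 4)*(v + 2)*(v + 4)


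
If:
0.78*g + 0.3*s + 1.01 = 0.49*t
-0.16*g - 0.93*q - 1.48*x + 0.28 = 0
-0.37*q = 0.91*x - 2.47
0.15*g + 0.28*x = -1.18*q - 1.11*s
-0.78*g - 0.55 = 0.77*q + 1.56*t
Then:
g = -1.49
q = -10.66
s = 9.75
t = 5.65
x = 7.05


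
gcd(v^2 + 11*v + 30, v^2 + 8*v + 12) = v + 6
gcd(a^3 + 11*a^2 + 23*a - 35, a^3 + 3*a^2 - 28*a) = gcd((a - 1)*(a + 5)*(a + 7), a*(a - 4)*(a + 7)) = a + 7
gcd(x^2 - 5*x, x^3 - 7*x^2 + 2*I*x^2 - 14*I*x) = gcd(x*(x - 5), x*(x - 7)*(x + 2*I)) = x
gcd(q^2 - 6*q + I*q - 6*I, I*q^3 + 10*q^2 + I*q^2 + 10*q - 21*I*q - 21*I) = 1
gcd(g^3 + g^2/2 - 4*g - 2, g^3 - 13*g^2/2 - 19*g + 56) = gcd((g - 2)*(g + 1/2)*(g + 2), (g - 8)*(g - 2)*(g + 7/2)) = g - 2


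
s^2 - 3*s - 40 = (s - 8)*(s + 5)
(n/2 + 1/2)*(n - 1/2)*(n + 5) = n^3/2 + 11*n^2/4 + n - 5/4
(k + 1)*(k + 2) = k^2 + 3*k + 2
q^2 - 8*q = q*(q - 8)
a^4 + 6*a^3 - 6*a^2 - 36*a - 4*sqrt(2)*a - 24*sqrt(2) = (a + 6)*(a - 2*sqrt(2))*(a + sqrt(2))^2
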